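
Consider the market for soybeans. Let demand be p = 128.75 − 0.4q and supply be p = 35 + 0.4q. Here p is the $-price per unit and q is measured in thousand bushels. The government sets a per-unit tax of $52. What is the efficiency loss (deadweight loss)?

$1690 thousand

Competitive equilibrium: 128.75 − 0.4q = 35 + 0.4q → q* = 117.1875, p* = 81.875.
With the tax, the buyer price exceeds the seller price by 52: (128.75 − 0.4q) − (35 + 0.4q) = 52 → q' = 52.1875.
Δq = 117.1875 − 52.1875 = 65; the wedge equals the tax, 52.
DWL = ½ × 65 × 52 = $1690 thousand.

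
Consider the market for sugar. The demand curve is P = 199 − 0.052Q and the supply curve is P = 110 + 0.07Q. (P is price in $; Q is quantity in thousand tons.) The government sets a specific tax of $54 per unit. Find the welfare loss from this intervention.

Competitive equilibrium: 199 − 0.052Q = 110 + 0.07Q → Q* = 729.5082, P* = 161.0656.
With the tax, the buyer price exceeds the seller price by 54: (199 − 0.052Q) − (110 + 0.07Q) = 54 → Q' = 286.8852.
ΔQ = 729.5082 − 286.8852 = 442.623; the wedge equals the tax, 54.
Welfare loss = ½ × 442.623 × 54 = $11950.82 thousand.

$11950.82 thousand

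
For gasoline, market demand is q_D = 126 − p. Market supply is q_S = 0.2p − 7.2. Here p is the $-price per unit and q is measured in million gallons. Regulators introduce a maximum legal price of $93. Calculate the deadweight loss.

In inverse form: demand p = 126 − q, supply p = 36 + 5q.
Competitive equilibrium: 126 − q = 36 + 5q → q* = 15, p* = 111.
At the ceiling p = 93, quantity supplied = (93 − 36)/5 = 11.4.
Willingness to pay at q' = 11.4: 126 − 1·11.4 = 114.6.
Δq = 15 − 11.4 = 3.6; wedge = 114.6 − 93 = 21.6.
Welfare loss = ½ × 3.6 × 21.6 = $38.88 million.

$38.88 million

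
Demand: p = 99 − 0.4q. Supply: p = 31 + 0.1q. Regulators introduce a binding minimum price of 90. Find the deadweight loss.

Competitive equilibrium: 99 − 0.4q = 31 + 0.1q → q* = 136, p* = 44.6.
At the floor p = 90, quantity demanded = (99 − 90)/0.4 = 22.5.
Sellers' marginal cost at q' = 22.5: 31 + 0.1·22.5 = 33.25.
Δq = 136 − 22.5 = 113.5; wedge = 90 − 33.25 = 56.75.
Welfare loss = ½ × 113.5 × 56.75 = 3220.56.

3220.56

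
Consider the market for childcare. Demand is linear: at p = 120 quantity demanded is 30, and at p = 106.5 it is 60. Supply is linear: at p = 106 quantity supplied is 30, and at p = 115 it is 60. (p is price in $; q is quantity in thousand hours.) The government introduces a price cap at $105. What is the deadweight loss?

$181.50 thousand

Demand slope = (106.5 − 120)/(60 − 30) = −0.45, so p = 133.5 − 0.45q.
Supply slope = (115 − 106)/(60 − 30) = 0.3, so p = 97 + 0.3q.
Competitive equilibrium: 133.5 − 0.45q = 97 + 0.3q → q* = 48.6667, p* = 111.6.
At the ceiling p = 105, quantity supplied = (105 − 97)/0.3 = 26.6667.
Willingness to pay at q' = 26.6667: 133.5 − 0.45·26.6667 = 121.5.
Δq = 48.6667 − 26.6667 = 22; wedge = 121.5 − 105 = 16.5.
Welfare loss = ½ × 22 × 16.5 = $181.50 thousand.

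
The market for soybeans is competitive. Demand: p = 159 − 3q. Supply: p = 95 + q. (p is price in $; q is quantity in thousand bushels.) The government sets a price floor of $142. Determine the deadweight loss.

$213.56 thousand

Competitive equilibrium: 159 − 3q = 95 + q → q* = 16, p* = 111.
At the floor p = 142, quantity demanded = (159 − 142)/3 = 5.66667.
Sellers' marginal cost at q' = 5.66667: 95 + 1·5.66667 = 100.66667.
Δq = 16 − 5.66667 = 10.33333; wedge = 142 − 100.66667 = 41.33333.
DWL = ½ × 10.33333 × 41.33333 = $213.56 thousand.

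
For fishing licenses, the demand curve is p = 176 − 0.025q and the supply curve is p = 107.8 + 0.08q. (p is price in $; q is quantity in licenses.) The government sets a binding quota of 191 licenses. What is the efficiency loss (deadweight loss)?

Competitive equilibrium: 176 − 0.025q = 107.8 + 0.08q → q* = 649.5238, p* = 159.7619.
At q = 191: demand price = 176 − 0.025·191 = 171.225; supply price = 107.8 + 0.08·191 = 123.08.
Δq = 649.5238 − 191 = 458.5238; wedge = 171.225 − 123.08 = 48.145.
Welfare loss = ½ × 458.5238 × 48.145 = $11037.81.

$11037.81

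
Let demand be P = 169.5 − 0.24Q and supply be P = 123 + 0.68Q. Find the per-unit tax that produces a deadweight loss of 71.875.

11.5

Competitive equilibrium: 169.5 − 0.24Q = 123 + 0.68Q → Q* = 50.5435, P* = 157.3696.
A tax t gives ΔQ = t/0.92 and wedge t, so DWL = t²/1.84.
t²/1.84 = 71.875 → t² = 132.25 → t = 11.5.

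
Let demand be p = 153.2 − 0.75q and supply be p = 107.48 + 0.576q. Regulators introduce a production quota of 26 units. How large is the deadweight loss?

Competitive equilibrium: 153.2 − 0.75q = 107.48 + 0.576q → q* = 34.4796, p* = 127.3403.
At q = 26: demand price = 153.2 − 0.75·26 = 133.7; supply price = 107.48 + 0.576·26 = 122.456.
Δq = 34.4796 − 26 = 8.4796; wedge = 133.7 − 122.456 = 11.244.
Welfare loss = ½ × 8.4796 × 11.244 = 47.67.

47.67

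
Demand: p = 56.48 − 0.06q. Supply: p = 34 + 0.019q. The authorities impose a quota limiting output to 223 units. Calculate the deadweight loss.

149.68

Competitive equilibrium: 56.48 − 0.06q = 34 + 0.019q → q* = 284.557, p* = 39.4066.
At q = 223: demand price = 56.48 − 0.06·223 = 43.1; supply price = 34 + 0.019·223 = 38.237.
Δq = 284.557 − 223 = 61.557; wedge = 43.1 − 38.237 = 4.863.
The triangle = ½ × 61.557 × 4.863 = 149.68.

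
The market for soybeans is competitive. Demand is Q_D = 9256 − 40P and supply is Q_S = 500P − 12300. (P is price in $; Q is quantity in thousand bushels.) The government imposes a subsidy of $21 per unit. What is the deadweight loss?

$8166.67 thousand

In inverse form: demand P = 231.4 − 0.025Q, supply P = 24.6 + 0.002Q.
Competitive equilibrium: 231.4 − 0.025Q = 24.6 + 0.002Q → Q* = 7659.2593, P* = 39.9185.
The subsidy lowers effective supply by 21: P = 3.6 + 0.002Q.
New quantity: 231.4 − 0.025Q = 3.6 + 0.002Q → Q' = 8437.037.
Overproduction ΔQ = 8437.037 − 7659.2593 = 777.7777; wedge = subsidy = 21.
Deadweight loss = ½ × 777.7777 × 21 = $8166.67 thousand.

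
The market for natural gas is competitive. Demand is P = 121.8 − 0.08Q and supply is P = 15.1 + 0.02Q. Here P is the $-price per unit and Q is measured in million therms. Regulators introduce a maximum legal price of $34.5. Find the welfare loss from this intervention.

$470.45 million

Competitive equilibrium: 121.8 − 0.08Q = 15.1 + 0.02Q → Q* = 1067, P* = 36.44.
At the ceiling P = 34.5, quantity supplied = (34.5 − 15.1)/0.02 = 970.
Willingness to pay at Q' = 970: 121.8 − 0.08·970 = 44.2.
ΔQ = 1067 − 970 = 97; wedge = 44.2 − 34.5 = 9.7.
The triangle = ½ × 97 × 9.7 = $470.45 million.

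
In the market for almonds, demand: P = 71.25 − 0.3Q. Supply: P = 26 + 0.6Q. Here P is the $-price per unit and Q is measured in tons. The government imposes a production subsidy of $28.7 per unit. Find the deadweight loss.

$457.61

Competitive equilibrium: 71.25 − 0.3Q = 26 + 0.6Q → Q* = 50.2778, P* = 56.1667.
The subsidy lowers effective supply by 28.7: P = 0.6Q − 2.7.
New quantity: 71.25 − 0.3Q = 0.6Q − 2.7 → Q' = 82.1667.
Overproduction ΔQ = 82.1667 − 50.2778 = 31.8889; wedge = subsidy = 28.7.
Welfare loss = ½ × 31.8889 × 28.7 = $457.61.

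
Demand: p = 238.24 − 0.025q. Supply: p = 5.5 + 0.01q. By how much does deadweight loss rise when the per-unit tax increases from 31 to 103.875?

140414.51

Competitive equilibrium: 238.24 − 0.025q = 5.5 + 0.01q → q* = 6649.7143, p* = 71.9971.
For a per-unit tax t: Δq = t/0.035, so DWL = ½·t·(t/0.035) = t²/0.07.
At t = 31: DWL = 13728.571. At t = 103.875: DWL = 154143.08.
Increase = 154143.08 − 13728.571 = 140414.51.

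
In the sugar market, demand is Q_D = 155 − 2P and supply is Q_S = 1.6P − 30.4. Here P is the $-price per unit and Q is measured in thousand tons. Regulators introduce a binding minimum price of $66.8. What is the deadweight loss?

$526.70 thousand

In inverse form: demand P = 77.5 − 0.5Q, supply P = 19 + 0.625Q.
Competitive equilibrium: 77.5 − 0.5Q = 19 + 0.625Q → Q* = 52, P* = 51.5.
At the floor P = 66.8, quantity demanded = (77.5 − 66.8)/0.5 = 21.4.
Sellers' marginal cost at Q' = 21.4: 19 + 0.625·21.4 = 32.375.
ΔQ = 52 − 21.4 = 30.6; wedge = 66.8 − 32.375 = 34.425.
DWL = ½ × 30.6 × 34.425 = $526.70 thousand.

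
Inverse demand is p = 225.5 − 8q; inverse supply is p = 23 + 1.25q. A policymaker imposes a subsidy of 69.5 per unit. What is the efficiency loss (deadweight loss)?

261.09

Competitive equilibrium: 225.5 − 8q = 23 + 1.25q → q* = 21.8919, p* = 50.3649.
The subsidy lowers effective supply by 69.5: p = 1.25q − 46.5.
New quantity: 225.5 − 8q = 1.25q − 46.5 → q' = 29.4054.
Overproduction Δq = 29.4054 − 21.8919 = 7.5135; wedge = subsidy = 69.5.
Welfare loss = ½ × 7.5135 × 69.5 = 261.09.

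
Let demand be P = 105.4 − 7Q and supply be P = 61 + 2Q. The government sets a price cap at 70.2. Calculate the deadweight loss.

0.50

Competitive equilibrium: 105.4 − 7Q = 61 + 2Q → Q* = 4.9333, P* = 70.8667.
At the ceiling P = 70.2, quantity supplied = (70.2 − 61)/2 = 4.6.
Willingness to pay at Q' = 4.6: 105.4 − 7·4.6 = 73.2.
ΔQ = 4.9333 − 4.6 = 0.3333; wedge = 73.2 − 70.2 = 3.
Welfare loss = ½ × 0.3333 × 3 = 0.50.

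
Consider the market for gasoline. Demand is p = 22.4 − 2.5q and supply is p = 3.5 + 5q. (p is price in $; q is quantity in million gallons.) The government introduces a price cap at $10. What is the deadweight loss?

$5.58 million

Competitive equilibrium: 22.4 − 2.5q = 3.5 + 5q → q* = 2.52, p* = 16.1.
At the ceiling p = 10, quantity supplied = (10 − 3.5)/5 = 1.3.
Willingness to pay at q' = 1.3: 22.4 − 2.5·1.3 = 19.15.
Δq = 2.52 − 1.3 = 1.22; wedge = 19.15 − 10 = 9.15.
The triangle = ½ × 1.22 × 9.15 = $5.58 million.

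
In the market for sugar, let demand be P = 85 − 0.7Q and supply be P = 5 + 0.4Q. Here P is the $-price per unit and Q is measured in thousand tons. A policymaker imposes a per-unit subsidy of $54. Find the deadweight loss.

Competitive equilibrium: 85 − 0.7Q = 5 + 0.4Q → Q* = 72.7273, P* = 34.0909.
The subsidy lowers effective supply by 54: P = 0.4Q − 49.
New quantity: 85 − 0.7Q = 0.4Q − 49 → Q' = 121.8182.
Overproduction ΔQ = 121.8182 − 72.7273 = 49.0909; wedge = subsidy = 54.
The triangle = ½ × 49.0909 × 54 = $1325.45 thousand.

$1325.45 thousand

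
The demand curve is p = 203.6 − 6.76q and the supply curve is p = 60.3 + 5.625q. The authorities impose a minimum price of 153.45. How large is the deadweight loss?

106.74

Competitive equilibrium: 203.6 − 6.76q = 60.3 + 5.625q → q* = 11.5704, p* = 125.3838.
At the floor p = 153.45, quantity demanded = (203.6 − 153.45)/6.76 = 7.4186.
Sellers' marginal cost at q' = 7.4186: 60.3 + 5.625·7.4186 = 102.0296.
Δq = 11.5704 − 7.4186 = 4.1518; wedge = 153.45 − 102.0296 = 51.4204.
The triangle = ½ × 4.1518 × 51.4204 = 106.74.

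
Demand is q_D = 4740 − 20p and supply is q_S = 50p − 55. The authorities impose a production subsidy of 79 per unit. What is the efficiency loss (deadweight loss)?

44578.57

In inverse form: demand p = 237 − 0.05q, supply p = 1.1 + 0.02q.
Competitive equilibrium: 237 − 0.05q = 1.1 + 0.02q → q* = 3370, p* = 68.5.
The subsidy lowers effective supply by 79: p = 0.02q − 77.9.
New quantity: 237 − 0.05q = 0.02q − 77.9 → q' = 4498.5714.
Overproduction Δq = 4498.5714 − 3370 = 1128.5714; wedge = subsidy = 79.
DWL = ½ × 1128.5714 × 79 = 44578.57.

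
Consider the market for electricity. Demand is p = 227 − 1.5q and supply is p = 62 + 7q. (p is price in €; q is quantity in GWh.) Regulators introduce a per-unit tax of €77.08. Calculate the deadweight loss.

Competitive equilibrium: 227 − 1.5q = 62 + 7q → q* = 19.4118, p* = 197.8824.
With the tax, the buyer price exceeds the seller price by 77.08: (227 − 1.5q) − (62 + 7q) = 77.08 → q' = 10.3435.
Δq = 19.4118 − 10.3435 = 9.0683; the wedge equals the tax, 77.08.
The triangle = ½ × 9.0683 × 77.08 = €349.49.

€349.49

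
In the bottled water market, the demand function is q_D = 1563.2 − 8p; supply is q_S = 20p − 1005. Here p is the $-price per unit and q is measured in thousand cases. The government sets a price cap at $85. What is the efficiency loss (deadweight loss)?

In inverse form: demand p = 195.4 − 0.125q, supply p = 50.25 + 0.05q.
Competitive equilibrium: 195.4 − 0.125q = 50.25 + 0.05q → q* = 829.4286, p* = 91.7214.
At the ceiling p = 85, quantity supplied = (85 − 50.25)/0.05 = 695.
Willingness to pay at q' = 695: 195.4 − 0.125·695 = 108.525.
Δq = 829.4286 − 695 = 134.4286; wedge = 108.525 − 85 = 23.525.
Welfare loss = ½ × 134.4286 × 23.525 = $1581.22 thousand.

$1581.22 thousand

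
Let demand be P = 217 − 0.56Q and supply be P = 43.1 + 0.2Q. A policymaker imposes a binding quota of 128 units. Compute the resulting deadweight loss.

Competitive equilibrium: 217 − 0.56Q = 43.1 + 0.2Q → Q* = 228.8158, P* = 88.8632.
At Q = 128: demand price = 217 − 0.56·128 = 145.32; supply price = 43.1 + 0.2·128 = 68.7.
ΔQ = 228.8158 − 128 = 100.8158; wedge = 145.32 − 68.7 = 76.62.
Welfare loss = ½ × 100.8158 × 76.62 = 3862.25.

3862.25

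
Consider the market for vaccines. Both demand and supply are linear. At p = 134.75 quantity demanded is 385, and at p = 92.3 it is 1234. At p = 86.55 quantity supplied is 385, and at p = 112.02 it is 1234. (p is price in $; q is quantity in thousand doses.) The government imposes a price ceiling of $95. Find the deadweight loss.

Demand slope = (92.3 − 134.75)/(1234 − 385) = −0.05, so p = 154 − 0.05q.
Supply slope = (112.02 − 86.55)/(1234 − 385) = 0.03, so p = 75 + 0.03q.
Competitive equilibrium: 154 − 0.05q = 75 + 0.03q → q* = 987.5, p* = 104.625.
At the ceiling p = 95, quantity supplied = (95 − 75)/0.03 = 666.66667.
Willingness to pay at q' = 666.66667: 154 − 0.05·666.66667 = 120.66667.
Δq = 987.5 − 666.66667 = 320.83333; wedge = 120.66667 − 95 = 25.66667.
Deadweight loss = ½ × 320.83333 × 25.66667 = $4117.36 thousand.

$4117.36 thousand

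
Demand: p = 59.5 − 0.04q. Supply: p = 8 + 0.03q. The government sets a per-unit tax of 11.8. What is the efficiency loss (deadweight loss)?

994.57

Competitive equilibrium: 59.5 − 0.04q = 8 + 0.03q → q* = 735.7143, p* = 30.0714.
With the tax, the buyer price exceeds the seller price by 11.8: (59.5 − 0.04q) − (8 + 0.03q) = 11.8 → q' = 567.1429.
Δq = 735.7143 − 567.1429 = 168.5714; the wedge equals the tax, 11.8.
Deadweight loss = ½ × 168.5714 × 11.8 = 994.57.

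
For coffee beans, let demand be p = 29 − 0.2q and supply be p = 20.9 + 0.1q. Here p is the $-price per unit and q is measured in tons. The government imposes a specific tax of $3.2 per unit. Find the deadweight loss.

Competitive equilibrium: 29 − 0.2q = 20.9 + 0.1q → q* = 27, p* = 23.6.
With the tax, the buyer price exceeds the seller price by 3.2: (29 − 0.2q) − (20.9 + 0.1q) = 3.2 → q' = 16.3333.
Δq = 27 − 16.3333 = 10.6667; the wedge equals the tax, 3.2.
Deadweight loss = ½ × 10.6667 × 3.2 = $17.07.

$17.07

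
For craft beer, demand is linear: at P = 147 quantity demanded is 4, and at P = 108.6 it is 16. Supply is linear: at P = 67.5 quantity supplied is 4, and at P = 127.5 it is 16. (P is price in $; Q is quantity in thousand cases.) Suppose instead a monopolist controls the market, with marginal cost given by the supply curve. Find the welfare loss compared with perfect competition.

$60.59 thousand

Demand slope = (108.6 − 147)/(16 − 4) = −3.2, so P = 159.8 − 3.2Q.
Supply slope = (127.5 − 67.5)/(16 − 4) = 5, so P = 47.5 + 5Q.
Competitive equilibrium: 159.8 − 3.2Q = 47.5 + 5Q → Q* = 13.6951, P* = 115.9756.
Marginal revenue: MR = 159.8 − 6.4Q. Set MR = MC: 159.8 − 6.4Q = 47.5 + 5Q → Q_m = 9.8509.
Price P_m = 159.8 − 3.2·9.8509 = 128.2771; MC(Q_m) = 47.5 + 5·9.8509 = 96.7545.
Competitive Q* = 13.6951, so ΔQ = 3.8442; wedge = 128.2771 − 96.7545 = 31.5226.
Welfare loss = ½ × 3.8442 × 31.5226 = $60.59 thousand.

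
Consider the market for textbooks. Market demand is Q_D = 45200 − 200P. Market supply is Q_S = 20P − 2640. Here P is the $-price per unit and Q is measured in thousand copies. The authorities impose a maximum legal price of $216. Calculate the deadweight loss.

$23.27 thousand

In inverse form: demand P = 226 − 0.005Q, supply P = 132 + 0.05Q.
Competitive equilibrium: 226 − 0.005Q = 132 + 0.05Q → Q* = 1709.0909, P* = 217.4545.
At the ceiling P = 216, quantity supplied = (216 − 132)/0.05 = 1680.
Willingness to pay at Q' = 1680: 226 − 0.005·1680 = 217.6.
ΔQ = 1709.0909 − 1680 = 29.0909; wedge = 217.6 − 216 = 1.6.
DWL = ½ × 29.0909 × 1.6 = $23.27 thousand.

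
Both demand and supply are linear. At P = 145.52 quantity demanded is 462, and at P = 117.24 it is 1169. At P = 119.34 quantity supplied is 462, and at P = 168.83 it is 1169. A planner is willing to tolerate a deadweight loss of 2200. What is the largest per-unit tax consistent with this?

Demand slope = (117.24 − 145.52)/(1169 − 462) = −0.04, so P = 164 − 0.04Q.
Supply slope = (168.83 − 119.34)/(1169 − 462) = 0.07, so P = 87 + 0.07Q.
Competitive equilibrium: 164 − 0.04Q = 87 + 0.07Q → Q* = 700, P* = 136.
A tax t gives ΔQ = t/0.11 and wedge t, so DWL = t²/0.22.
t²/0.22 = 2200 → t² = 484 → t = 22.

22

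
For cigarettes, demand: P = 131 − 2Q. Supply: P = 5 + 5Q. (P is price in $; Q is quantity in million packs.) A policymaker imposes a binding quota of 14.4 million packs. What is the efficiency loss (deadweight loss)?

$45.36 million

Competitive equilibrium: 131 − 2Q = 5 + 5Q → Q* = 18, P* = 95.
At Q = 14.4: demand price = 131 − 2·14.4 = 102.2; supply price = 5 + 5·14.4 = 77.
ΔQ = 18 − 14.4 = 3.6; wedge = 102.2 − 77 = 25.2.
Deadweight loss = ½ × 3.6 × 25.2 = $45.36 million.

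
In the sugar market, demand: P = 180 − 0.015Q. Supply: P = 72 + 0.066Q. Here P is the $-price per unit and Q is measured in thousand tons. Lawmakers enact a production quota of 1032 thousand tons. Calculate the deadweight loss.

Competitive equilibrium: 180 − 0.015Q = 72 + 0.066Q → Q* = 1333.3333, P* = 160.
At Q = 1032: demand price = 180 − 0.015·1032 = 164.52; supply price = 72 + 0.066·1032 = 140.112.
ΔQ = 1333.3333 − 1032 = 301.3333; wedge = 164.52 − 140.112 = 24.408.
Welfare loss = ½ × 301.3333 × 24.408 = $3677.472 thousand.

$3677.472 thousand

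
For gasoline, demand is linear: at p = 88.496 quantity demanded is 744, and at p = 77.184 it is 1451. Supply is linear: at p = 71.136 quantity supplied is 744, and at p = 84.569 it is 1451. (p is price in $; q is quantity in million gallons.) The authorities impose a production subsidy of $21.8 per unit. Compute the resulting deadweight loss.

Demand slope = (77.184 − 88.496)/(1451 − 744) = −0.016, so p = 100.4 − 0.016q.
Supply slope = (84.569 − 71.136)/(1451 − 744) = 0.019, so p = 57 + 0.019q.
Competitive equilibrium: 100.4 − 0.016q = 57 + 0.019q → q* = 1240, p* = 80.56.
The subsidy lowers effective supply by 21.8: p = 35.2 + 0.019q.
New quantity: 100.4 − 0.016q = 35.2 + 0.019q → q' = 1862.8571.
Overproduction Δq = 1862.8571 − 1240 = 622.8571; wedge = subsidy = 21.8.
Welfare loss = ½ × 622.8571 × 21.8 = $6789.14 million.

$6789.14 million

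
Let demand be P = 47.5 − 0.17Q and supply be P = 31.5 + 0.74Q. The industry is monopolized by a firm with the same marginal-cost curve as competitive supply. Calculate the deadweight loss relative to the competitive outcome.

3.49

Competitive equilibrium: 47.5 − 0.17Q = 31.5 + 0.74Q → Q* = 17.5824, P* = 44.511.
Marginal revenue: MR = 47.5 − 0.34Q. Set MR = MC: 47.5 − 0.34Q = 31.5 + 0.74Q → Q_m = 14.8148.
Price P_m = 47.5 − 0.17·14.8148 = 44.9815; MC(Q_m) = 31.5 + 0.74·14.8148 = 42.463.
Competitive Q* = 17.5824, so ΔQ = 2.7676; wedge = 44.9815 − 42.463 = 2.5185.
DWL = ½ × 2.7676 × 2.5185 = 3.49.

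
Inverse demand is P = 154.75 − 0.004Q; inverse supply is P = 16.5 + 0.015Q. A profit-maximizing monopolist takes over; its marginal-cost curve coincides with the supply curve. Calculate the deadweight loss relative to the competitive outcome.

Competitive equilibrium: 154.75 − 0.004Q = 16.5 + 0.015Q → Q* = 7276.315789, P* = 125.644737.
Marginal revenue: MR = 154.75 − 0.008Q. Set MR = MC: 154.75 − 0.008Q = 16.5 + 0.015Q → Q_m = 6010.869565.
Price P_m = 154.75 − 0.004·6010.869565 = 130.706522; MC(Q_m) = 16.5 + 0.015·6010.869565 = 106.663043.
Competitive Q* = 7276.315789, so ΔQ = 1265.446224; wedge = 130.706522 − 106.663043 = 24.043479.
Welfare loss = ½ × 1265.446224 × 24.043479 = 15212.86.

15212.86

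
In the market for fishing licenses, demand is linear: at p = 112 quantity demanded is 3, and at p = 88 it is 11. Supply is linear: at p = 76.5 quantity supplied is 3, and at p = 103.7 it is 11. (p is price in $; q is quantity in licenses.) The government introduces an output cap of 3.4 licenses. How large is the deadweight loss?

Demand slope = (88 − 112)/(11 − 3) = −3, so p = 121 − 3q.
Supply slope = (103.7 − 76.5)/(11 − 3) = 3.4, so p = 66.3 + 3.4q.
Competitive equilibrium: 121 − 3q = 66.3 + 3.4q → q* = 8.5469, p* = 95.3594.
At q = 3.4: demand price = 121 − 3·3.4 = 110.8; supply price = 66.3 + 3.4·3.4 = 77.86.
Δq = 8.5469 − 3.4 = 5.1469; wedge = 110.8 − 77.86 = 32.94.
Welfare loss = ½ × 5.1469 × 32.94 = $84.77.

$84.77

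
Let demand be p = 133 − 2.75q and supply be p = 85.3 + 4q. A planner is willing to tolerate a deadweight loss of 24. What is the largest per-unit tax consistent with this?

Competitive equilibrium: 133 − 2.75q = 85.3 + 4q → q* = 7.0667, p* = 113.5667.
A tax t gives Δq = t/6.75 and wedge t, so DWL = t²/13.5.
t²/13.5 = 24 → t² = 324 → t = 18.

18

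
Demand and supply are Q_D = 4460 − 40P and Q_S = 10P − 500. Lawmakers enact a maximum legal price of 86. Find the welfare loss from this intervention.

In inverse form: demand P = 111.5 − 0.025Q, supply P = 50 + 0.1Q.
Competitive equilibrium: 111.5 − 0.025Q = 50 + 0.1Q → Q* = 492, P* = 99.2.
At the ceiling P = 86, quantity supplied = (86 − 50)/0.1 = 360.
Willingness to pay at Q' = 360: 111.5 − 0.025·360 = 102.5.
ΔQ = 492 − 360 = 132; wedge = 102.5 − 86 = 16.5.
The triangle = ½ × 132 × 16.5 = 1089.

1089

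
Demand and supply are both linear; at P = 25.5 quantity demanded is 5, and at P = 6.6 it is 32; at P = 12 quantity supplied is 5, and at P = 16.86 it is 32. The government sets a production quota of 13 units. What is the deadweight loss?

Demand slope = (6.6 − 25.5)/(32 − 5) = −0.7, so P = 29 − 0.7Q.
Supply slope = (16.86 − 12)/(32 − 5) = 0.18, so P = 11.1 + 0.18Q.
Competitive equilibrium: 29 − 0.7Q = 11.1 + 0.18Q → Q* = 20.3409, P* = 14.7614.
At Q = 13: demand price = 29 − 0.7·13 = 19.9; supply price = 11.1 + 0.18·13 = 13.44.
ΔQ = 20.3409 − 13 = 7.3409; wedge = 19.9 − 13.44 = 6.46.
The triangle = ½ × 7.3409 × 6.46 = 23.71.

23.71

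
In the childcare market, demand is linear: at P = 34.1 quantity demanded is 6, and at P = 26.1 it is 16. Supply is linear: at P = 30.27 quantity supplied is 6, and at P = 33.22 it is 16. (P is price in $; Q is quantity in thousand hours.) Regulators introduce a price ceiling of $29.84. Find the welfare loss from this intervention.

$13.44 thousand

Demand slope = (26.1 − 34.1)/(16 − 6) = −0.8, so P = 38.9 − 0.8Q.
Supply slope = (33.22 − 30.27)/(16 − 6) = 0.295, so P = 28.5 + 0.295Q.
Competitive equilibrium: 38.9 − 0.8Q = 28.5 + 0.295Q → Q* = 9.4977, P* = 31.3018.
At the ceiling P = 29.84, quantity supplied = (29.84 − 28.5)/0.295 = 4.5424.
Willingness to pay at Q' = 4.5424: 38.9 − 0.8·4.5424 = 35.2661.
ΔQ = 9.4977 − 4.5424 = 4.9553; wedge = 35.2661 − 29.84 = 5.4261.
The triangle = ½ × 4.9553 × 5.4261 = $13.44 thousand.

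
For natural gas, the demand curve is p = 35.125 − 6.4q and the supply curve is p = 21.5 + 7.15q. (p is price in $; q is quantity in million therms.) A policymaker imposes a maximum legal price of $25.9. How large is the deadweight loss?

Competitive equilibrium: 35.125 − 6.4q = 21.5 + 7.15q → q* = 1.0055, p* = 28.6896.
At the ceiling p = 25.9, quantity supplied = (25.9 − 21.5)/7.15 = 0.6154.
Willingness to pay at q' = 0.6154: 35.125 − 6.4·0.6154 = 31.1864.
Δq = 1.0055 − 0.6154 = 0.3901; wedge = 31.1864 − 25.9 = 5.2864.
Welfare loss = ½ × 0.3901 × 5.2864 = $1.03 million.

$1.03 million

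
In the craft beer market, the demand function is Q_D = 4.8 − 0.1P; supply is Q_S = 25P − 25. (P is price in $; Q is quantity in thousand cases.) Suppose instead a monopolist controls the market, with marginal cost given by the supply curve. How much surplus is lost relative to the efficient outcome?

$27.39 thousand

In inverse form: demand P = 48 − 10Q, supply P = 1 + 0.04Q.
Competitive equilibrium: 48 − 10Q = 1 + 0.04Q → Q* = 4.6813, P* = 1.1873.
Marginal revenue: MR = 48 − 20Q. Set MR = MC: 48 − 20Q = 1 + 0.04Q → Q_m = 2.3453.
Price P_m = 48 − 10·2.3453 = 24.547; MC(Q_m) = 1 + 0.04·2.3453 = 1.0938.
Competitive Q* = 4.6813, so ΔQ = 2.336; wedge = 24.547 − 1.0938 = 23.4532.
DWL = ½ × 2.336 × 23.4532 = $27.39 thousand.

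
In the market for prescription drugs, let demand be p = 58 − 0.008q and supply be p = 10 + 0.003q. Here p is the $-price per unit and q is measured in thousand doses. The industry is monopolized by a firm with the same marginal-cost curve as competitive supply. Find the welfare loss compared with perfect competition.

Competitive equilibrium: 58 − 0.008q = 10 + 0.003q → q* = 4363.636364, p* = 23.090909.
Marginal revenue: MR = 58 − 0.016q. Set MR = MC: 58 − 0.016q = 10 + 0.003q → q_m = 2526.315789.
Price p_m = 58 − 0.008·2526.315789 = 37.789474; MC(q_m) = 10 + 0.003·2526.315789 = 17.578947.
Competitive q* = 4363.636364, so Δq = 1837.320575; wedge = 37.789474 − 17.578947 = 20.210527.
Deadweight loss = ½ × 1837.320575 × 20.210527 = $18566.61 thousand.

$18566.61 thousand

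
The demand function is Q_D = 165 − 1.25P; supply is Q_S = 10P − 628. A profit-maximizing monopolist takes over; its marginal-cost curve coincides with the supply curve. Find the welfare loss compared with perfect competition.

589.14

In inverse form: demand P = 132 − 0.8Q, supply P = 62.8 + 0.1Q.
Competitive equilibrium: 132 − 0.8Q = 62.8 + 0.1Q → Q* = 76.8889, P* = 70.4889.
Marginal revenue: MR = 132 − 1.6Q. Set MR = MC: 132 − 1.6Q = 62.8 + 0.1Q → Q_m = 40.7059.
Price P_m = 132 − 0.8·40.7059 = 99.4353; MC(Q_m) = 62.8 + 0.1·40.7059 = 66.8706.
Competitive Q* = 76.8889, so ΔQ = 36.183; wedge = 99.4353 − 66.8706 = 32.5647.
Welfare loss = ½ × 36.183 × 32.5647 = 589.14.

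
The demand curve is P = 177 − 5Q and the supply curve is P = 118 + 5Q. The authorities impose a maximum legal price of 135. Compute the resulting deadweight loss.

31.25

Competitive equilibrium: 177 − 5Q = 118 + 5Q → Q* = 5.9, P* = 147.5.
At the ceiling P = 135, quantity supplied = (135 − 118)/5 = 3.4.
Willingness to pay at Q' = 3.4: 177 − 5·3.4 = 160.
ΔQ = 5.9 − 3.4 = 2.5; wedge = 160 − 135 = 25.
Deadweight loss = ½ × 2.5 × 25 = 31.25.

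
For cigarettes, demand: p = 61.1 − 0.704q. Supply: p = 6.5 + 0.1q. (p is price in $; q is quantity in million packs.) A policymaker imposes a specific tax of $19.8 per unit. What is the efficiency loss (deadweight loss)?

Competitive equilibrium: 61.1 − 0.704q = 6.5 + 0.1q → q* = 67.9104, p* = 13.291.
With the tax, the buyer price exceeds the seller price by 19.8: (61.1 − 0.704q) − (6.5 + 0.1q) = 19.8 → q' = 43.2836.
Δq = 67.9104 − 43.2836 = 24.6268; the wedge equals the tax, 19.8.
DWL = ½ × 24.6268 × 19.8 = $243.81 million.

$243.81 million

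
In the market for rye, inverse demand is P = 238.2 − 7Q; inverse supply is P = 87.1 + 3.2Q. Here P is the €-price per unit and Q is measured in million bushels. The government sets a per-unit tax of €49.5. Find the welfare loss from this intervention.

Competitive equilibrium: 238.2 − 7Q = 87.1 + 3.2Q → Q* = 14.8137, P* = 134.5039.
With the tax, the buyer price exceeds the seller price by 49.5: (238.2 − 7Q) − (87.1 + 3.2Q) = 49.5 → Q' = 9.9608.
ΔQ = 14.8137 − 9.9608 = 4.8529; the wedge equals the tax, 49.5.
DWL = ½ × 4.8529 × 49.5 = €120.11 million.

€120.11 million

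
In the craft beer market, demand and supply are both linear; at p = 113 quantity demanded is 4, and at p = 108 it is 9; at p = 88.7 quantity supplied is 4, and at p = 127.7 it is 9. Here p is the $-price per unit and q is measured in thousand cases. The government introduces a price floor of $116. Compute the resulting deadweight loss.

$146.05 thousand

Demand slope = (108 − 113)/(9 − 4) = −1, so p = 117 − q.
Supply slope = (127.7 − 88.7)/(9 − 4) = 7.8, so p = 57.5 + 7.8q.
Competitive equilibrium: 117 − q = 57.5 + 7.8q → q* = 6.7614, p* = 110.2386.
At the floor p = 116, quantity demanded = (117 − 116)/1 = 1.
Sellers' marginal cost at q' = 1: 57.5 + 7.8·1 = 65.3.
Δq = 6.7614 − 1 = 5.7614; wedge = 116 − 65.3 = 50.7.
Welfare loss = ½ × 5.7614 × 50.7 = $146.05 thousand.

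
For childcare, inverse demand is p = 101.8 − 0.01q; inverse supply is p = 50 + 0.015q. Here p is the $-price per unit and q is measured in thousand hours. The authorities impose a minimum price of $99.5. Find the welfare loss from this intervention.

Competitive equilibrium: 101.8 − 0.01q = 50 + 0.015q → q* = 2072, p* = 81.08.
At the floor p = 99.5, quantity demanded = (101.8 − 99.5)/0.01 = 230.
Sellers' marginal cost at q' = 230: 50 + 0.015·230 = 53.45.
Δq = 2072 − 230 = 1842; wedge = 99.5 − 53.45 = 46.05.
Welfare loss = ½ × 1842 × 46.05 = $42412.05 thousand.

$42412.05 thousand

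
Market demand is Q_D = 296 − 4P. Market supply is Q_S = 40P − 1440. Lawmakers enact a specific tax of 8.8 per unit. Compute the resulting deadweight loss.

In inverse form: demand P = 74 − 0.25Q, supply P = 36 + 0.025Q.
Competitive equilibrium: 74 − 0.25Q = 36 + 0.025Q → Q* = 138.1818, P* = 39.4545.
With the tax, the buyer price exceeds the seller price by 8.8: (74 − 0.25Q) − (36 + 0.025Q) = 8.8 → Q' = 106.1818.
ΔQ = 138.1818 − 106.1818 = 32; the wedge equals the tax, 8.8.
Deadweight loss = ½ × 32 × 8.8 = 140.80.

140.80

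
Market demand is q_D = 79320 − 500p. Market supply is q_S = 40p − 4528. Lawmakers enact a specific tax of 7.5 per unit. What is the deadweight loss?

In inverse form: demand p = 158.64 − 0.002q, supply p = 113.2 + 0.025q.
Competitive equilibrium: 158.64 − 0.002q = 113.2 + 0.025q → q* = 1682.963, p* = 155.2741.
With the tax, the buyer price exceeds the seller price by 7.5: (158.64 − 0.002q) − (113.2 + 0.025q) = 7.5 → q' = 1405.1852.
Δq = 1682.963 − 1405.1852 = 277.7778; the wedge equals the tax, 7.5.
DWL = ½ × 277.7778 × 7.5 = 1041.67.

1041.67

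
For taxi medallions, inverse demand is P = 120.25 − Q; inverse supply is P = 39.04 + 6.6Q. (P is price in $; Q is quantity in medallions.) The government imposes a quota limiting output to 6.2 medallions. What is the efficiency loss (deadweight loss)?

$76.46

Competitive equilibrium: 120.25 − Q = 39.04 + 6.6Q → Q* = 10.6855, P* = 109.5645.
At Q = 6.2: demand price = 120.25 − 1·6.2 = 114.05; supply price = 39.04 + 6.6·6.2 = 79.96.
ΔQ = 10.6855 − 6.2 = 4.4855; wedge = 114.05 − 79.96 = 34.09.
The triangle = ½ × 4.4855 × 34.09 = $76.46.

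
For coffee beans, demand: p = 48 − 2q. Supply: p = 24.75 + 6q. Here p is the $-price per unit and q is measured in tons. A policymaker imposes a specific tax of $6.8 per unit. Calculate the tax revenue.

Competitive equilibrium: 48 − 2q = 24.75 + 6q → q* = 2.9063, p* = 42.1875.
With the tax, the buyer price exceeds the seller price by 6.8: (48 − 2q) − (24.75 + 6q) = 6.8 → q' = 2.0563.
Tax revenue = 6.8 × 2.0563 = $13.98.

$13.98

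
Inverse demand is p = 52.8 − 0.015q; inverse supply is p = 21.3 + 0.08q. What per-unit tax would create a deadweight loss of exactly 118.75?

Competitive equilibrium: 52.8 − 0.015q = 21.3 + 0.08q → q* = 331.5789, p* = 47.8263.
A tax t gives Δq = t/0.095 and wedge t, so DWL = t²/0.19.
t²/0.19 = 118.75 → t² = 22.5625 → t = 4.75.

4.75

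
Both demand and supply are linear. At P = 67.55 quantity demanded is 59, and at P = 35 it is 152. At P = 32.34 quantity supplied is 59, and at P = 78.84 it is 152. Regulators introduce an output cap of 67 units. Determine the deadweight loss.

474.78

Demand slope = (35 − 67.55)/(152 − 59) = −0.35, so P = 88.2 − 0.35Q.
Supply slope = (78.84 − 32.34)/(152 − 59) = 0.5, so P = 2.84 + 0.5Q.
Competitive equilibrium: 88.2 − 0.35Q = 2.84 + 0.5Q → Q* = 100.4235, P* = 53.0518.
At Q = 67: demand price = 88.2 − 0.35·67 = 64.75; supply price = 2.84 + 0.5·67 = 36.34.
ΔQ = 100.4235 − 67 = 33.4235; wedge = 64.75 − 36.34 = 28.41.
Welfare loss = ½ × 33.4235 × 28.41 = 474.78.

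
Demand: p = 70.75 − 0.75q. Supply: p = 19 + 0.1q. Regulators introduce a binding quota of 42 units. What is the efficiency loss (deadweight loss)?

151.53

Competitive equilibrium: 70.75 − 0.75q = 19 + 0.1q → q* = 60.8824, p* = 25.0882.
At q = 42: demand price = 70.75 − 0.75·42 = 39.25; supply price = 19 + 0.1·42 = 23.2.
Δq = 60.8824 − 42 = 18.8824; wedge = 39.25 − 23.2 = 16.05.
DWL = ½ × 18.8824 × 16.05 = 151.53.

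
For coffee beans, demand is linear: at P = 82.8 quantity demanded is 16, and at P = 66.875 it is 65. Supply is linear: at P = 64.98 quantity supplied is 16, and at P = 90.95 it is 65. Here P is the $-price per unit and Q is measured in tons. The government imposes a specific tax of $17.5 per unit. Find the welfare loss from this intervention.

$179.09

Demand slope = (66.875 − 82.8)/(65 − 16) = −0.325, so P = 88 − 0.325Q.
Supply slope = (90.95 − 64.98)/(65 − 16) = 0.53, so P = 56.5 + 0.53Q.
Competitive equilibrium: 88 − 0.325Q = 56.5 + 0.53Q → Q* = 36.8421, P* = 76.0263.
With the tax, the buyer price exceeds the seller price by 17.5: (88 − 0.325Q) − (56.5 + 0.53Q) = 17.5 → Q' = 16.3743.
ΔQ = 36.8421 − 16.3743 = 20.4678; the wedge equals the tax, 17.5.
DWL = ½ × 20.4678 × 17.5 = $179.09.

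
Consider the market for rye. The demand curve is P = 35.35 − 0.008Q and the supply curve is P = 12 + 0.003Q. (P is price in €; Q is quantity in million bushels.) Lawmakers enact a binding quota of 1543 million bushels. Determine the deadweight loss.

Competitive equilibrium: 35.35 − 0.008Q = 12 + 0.003Q → Q* = 2122.7273, P* = 18.3682.
At Q = 1543: demand price = 35.35 − 0.008·1543 = 23.006; supply price = 12 + 0.003·1543 = 16.629.
ΔQ = 2122.7273 − 1543 = 579.7273; wedge = 23.006 − 16.629 = 6.377.
The triangle = ½ × 579.7273 × 6.377 = €1848.46 million.

€1848.46 million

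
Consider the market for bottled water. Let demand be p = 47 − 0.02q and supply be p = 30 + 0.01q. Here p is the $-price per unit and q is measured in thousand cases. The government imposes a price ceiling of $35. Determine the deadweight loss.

Competitive equilibrium: 47 − 0.02q = 30 + 0.01q → q* = 566.6667, p* = 35.6667.
At the ceiling p = 35, quantity supplied = (35 − 30)/0.01 = 500.
Willingness to pay at q' = 500: 47 − 0.02·500 = 37.
Δq = 566.6667 − 500 = 66.6667; wedge = 37 − 35 = 2.
The triangle = ½ × 66.6667 × 2 = $66.67 thousand.

$66.67 thousand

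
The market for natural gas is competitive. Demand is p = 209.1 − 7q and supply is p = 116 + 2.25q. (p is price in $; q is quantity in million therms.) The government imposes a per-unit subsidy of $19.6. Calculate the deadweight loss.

$20.77 million

Competitive equilibrium: 209.1 − 7q = 116 + 2.25q → q* = 10.0649, p* = 138.6459.
The subsidy lowers effective supply by 19.6: p = 96.4 + 2.25q.
New quantity: 209.1 − 7q = 96.4 + 2.25q → q' = 12.1838.
Overproduction Δq = 12.1838 − 10.0649 = 2.1189; wedge = subsidy = 19.6.
The triangle = ½ × 2.1189 × 19.6 = $20.77 million.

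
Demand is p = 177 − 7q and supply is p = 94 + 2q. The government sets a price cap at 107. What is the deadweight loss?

33.35

Competitive equilibrium: 177 − 7q = 94 + 2q → q* = 9.2222, p* = 112.4444.
At the ceiling p = 107, quantity supplied = (107 − 94)/2 = 6.5.
Willingness to pay at q' = 6.5: 177 − 7·6.5 = 131.5.
Δq = 9.2222 − 6.5 = 2.7222; wedge = 131.5 − 107 = 24.5.
DWL = ½ × 2.7222 × 24.5 = 33.35.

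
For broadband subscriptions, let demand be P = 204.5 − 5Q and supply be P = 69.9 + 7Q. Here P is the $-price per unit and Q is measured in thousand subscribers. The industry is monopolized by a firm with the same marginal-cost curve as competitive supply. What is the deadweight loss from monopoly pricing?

Competitive equilibrium: 204.5 − 5Q = 69.9 + 7Q → Q* = 11.2167, P* = 148.4167.
Marginal revenue: MR = 204.5 − 10Q. Set MR = MC: 204.5 − 10Q = 69.9 + 7Q → Q_m = 7.9176.
Price P_m = 204.5 − 5·7.9176 = 164.912; MC(Q_m) = 69.9 + 7·7.9176 = 125.3232.
Competitive Q* = 11.2167, so ΔQ = 3.2991; wedge = 164.912 − 125.3232 = 39.5888.
The triangle = ½ × 3.2991 × 39.5888 = $65.30 thousand.

$65.30 thousand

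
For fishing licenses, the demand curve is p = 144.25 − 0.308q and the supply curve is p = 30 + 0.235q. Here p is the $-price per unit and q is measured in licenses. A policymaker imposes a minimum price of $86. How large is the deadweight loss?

Competitive equilibrium: 144.25 − 0.308q = 30 + 0.235q → q* = 210.4052, p* = 79.4452.
At the floor p = 86, quantity demanded = (144.25 − 86)/0.308 = 189.1234.
Sellers' marginal cost at q' = 189.1234: 30 + 0.235·189.1234 = 74.444.
Δq = 210.4052 − 189.1234 = 21.2818; wedge = 86 − 74.444 = 11.556.
Deadweight loss = ½ × 21.2818 × 11.556 = $122.97.

$122.97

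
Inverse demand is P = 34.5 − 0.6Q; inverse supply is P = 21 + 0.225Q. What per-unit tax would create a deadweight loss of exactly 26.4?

Competitive equilibrium: 34.5 − 0.6Q = 21 + 0.225Q → Q* = 16.3636, P* = 24.6818.
A tax t gives ΔQ = t/0.825 and wedge t, so DWL = t²/1.65.
t²/1.65 = 26.4 → t² = 43.56 → t = 6.6.

6.6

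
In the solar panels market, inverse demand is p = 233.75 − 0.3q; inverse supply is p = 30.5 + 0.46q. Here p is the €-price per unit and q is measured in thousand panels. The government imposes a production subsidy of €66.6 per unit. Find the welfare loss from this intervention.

Competitive equilibrium: 233.75 − 0.3q = 30.5 + 0.46q → q* = 267.4342, p* = 153.5197.
The subsidy lowers effective supply by 66.6: p = 0.46q − 36.1.
New quantity: 233.75 − 0.3q = 0.46q − 36.1 → q' = 355.0658.
Overproduction Δq = 355.0658 − 267.4342 = 87.6316; wedge = subsidy = 66.6.
DWL = ½ × 87.6316 × 66.6 = €2918.13 thousand.

€2918.13 thousand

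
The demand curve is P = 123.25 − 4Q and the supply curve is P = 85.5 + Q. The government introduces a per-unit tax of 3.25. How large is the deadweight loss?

Competitive equilibrium: 123.25 − 4Q = 85.5 + Q → Q* = 7.55, P* = 93.05.
With the tax, the buyer price exceeds the seller price by 3.25: (123.25 − 4Q) − (85.5 + Q) = 3.25 → Q' = 6.9.
ΔQ = 7.55 − 6.9 = 0.65; the wedge equals the tax, 3.25.
DWL = ½ × 0.65 × 3.25 = 1.06.

1.06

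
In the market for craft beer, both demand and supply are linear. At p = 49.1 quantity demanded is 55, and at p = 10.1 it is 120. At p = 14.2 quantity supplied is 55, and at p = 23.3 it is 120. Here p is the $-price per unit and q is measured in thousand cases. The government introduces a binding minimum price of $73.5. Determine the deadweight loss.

$2854.14 thousand

Demand slope = (10.1 − 49.1)/(120 − 55) = −0.6, so p = 82.1 − 0.6q.
Supply slope = (23.3 − 14.2)/(120 − 55) = 0.14, so p = 6.5 + 0.14q.
Competitive equilibrium: 82.1 − 0.6q = 6.5 + 0.14q → q* = 102.16216, p* = 20.8027.
At the floor p = 73.5, quantity demanded = (82.1 − 73.5)/0.6 = 14.33333.
Sellers' marginal cost at q' = 14.33333: 6.5 + 0.14·14.33333 = 8.50667.
Δq = 102.16216 − 14.33333 = 87.82883; wedge = 73.5 − 8.50667 = 64.99333.
DWL = ½ × 87.82883 × 64.99333 = $2854.14 thousand.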